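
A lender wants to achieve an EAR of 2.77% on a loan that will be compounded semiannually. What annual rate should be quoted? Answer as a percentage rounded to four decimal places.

(1 + r/2)^2 − 1 = 0.0277, so 1 + r/2 = 1.0277^(1/2).
r/2 = 0.013755, so r = 0.027511 = 2.7511%.

2.7511%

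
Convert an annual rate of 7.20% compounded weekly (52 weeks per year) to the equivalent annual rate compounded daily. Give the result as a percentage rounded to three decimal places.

7.196%

EAR = (1 + 0.0720/52)^52 − 1 = 0.074602.
Solve (1 + r/365)^365 = 1.074602: r/365 = 1.074602^(1/365) − 1 = 0.000197, so r = 0.071957 = 7.196%.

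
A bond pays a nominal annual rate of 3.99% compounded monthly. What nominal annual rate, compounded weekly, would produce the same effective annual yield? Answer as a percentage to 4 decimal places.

3.9849%

EAR = (1 + 0.0399/12)^12 − 1 = 0.040638.
Solve (1 + r/52)^52 = 1.040638: r/52 = 1.040638^(1/52) − 1 = 0.000766, so r = 0.039849 = 3.9849%.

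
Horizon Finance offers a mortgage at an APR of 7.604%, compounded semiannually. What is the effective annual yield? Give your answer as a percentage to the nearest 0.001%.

EAR = (1 + 0.07604/2)^2 − 1.
= 1.077486 − 1 = 7.749%.

7.749%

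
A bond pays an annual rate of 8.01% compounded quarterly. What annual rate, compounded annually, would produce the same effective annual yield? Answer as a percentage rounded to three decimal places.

8.254%

EAR = (1 + 0.0801/4)^4 − 1 = 0.082538.
Compounded annually, the equivalent nominal rate is the EAR itself: 8.254%.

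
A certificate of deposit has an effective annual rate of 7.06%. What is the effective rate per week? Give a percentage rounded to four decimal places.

0.1313%

The per-week rate i satisfies (1 + i)^52 = 1 + 0.0706.
i = 1.0706^(1/52) − 1 = 0.0013128 = 0.1313%.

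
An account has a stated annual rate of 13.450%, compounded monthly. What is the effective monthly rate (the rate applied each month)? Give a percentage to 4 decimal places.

With a nominal annual rate compounded monthly, the periodic rate is the nominal rate divided by 12.
i = 0.13450 / 12 = 0.0112083 = 1.1208%.

1.1208%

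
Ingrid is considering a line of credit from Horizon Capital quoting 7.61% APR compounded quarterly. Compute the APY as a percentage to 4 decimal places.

EAR = (1 + 0.0761/4)^4 − 1.
= (1 + 0.019025)^4 − 1 = 1.078299 − 1 = 7.8299%.

7.8299%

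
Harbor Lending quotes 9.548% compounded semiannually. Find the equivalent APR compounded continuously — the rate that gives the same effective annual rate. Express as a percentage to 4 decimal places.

EAR = (1 + 0.09548/2)^2 − 1 = 0.097759.
Equivalent continuous rate: r = ln(1 + 0.097759) = 0.093271 = 9.3271%.

9.3271%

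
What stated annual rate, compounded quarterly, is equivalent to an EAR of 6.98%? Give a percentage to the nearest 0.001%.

(1 + r/4)^4 − 1 = 0.0698, so 1 + r/4 = 1.0698^(1/4).
r/4 = 0.017011, so r = 0.068044 = 6.804%.

6.804%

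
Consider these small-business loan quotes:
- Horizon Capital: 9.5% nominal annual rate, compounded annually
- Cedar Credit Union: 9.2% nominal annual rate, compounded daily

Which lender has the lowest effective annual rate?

Horizon Capital

Horizon Capital: compounded annually, EAR = 9.500%
Cedar Credit Union: (1 + 0.092/365)^365 − 1 = 9.635%
The lowest effective annual rate is Horizon Capital at 9.500%.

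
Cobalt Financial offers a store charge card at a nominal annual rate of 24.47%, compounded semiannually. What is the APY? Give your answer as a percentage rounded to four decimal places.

EAR = (1 + 0.2447/2)^2 − 1.
= (1 + 0.122350)^2 − 1 = 1.259670 − 1 = 25.9670%.

25.9670%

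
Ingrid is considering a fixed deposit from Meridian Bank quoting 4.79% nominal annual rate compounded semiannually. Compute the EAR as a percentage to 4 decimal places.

4.8474%

EAR = (1 + 0.0479/2)^2 − 1.
= 1.048474 − 1 = 4.8474%.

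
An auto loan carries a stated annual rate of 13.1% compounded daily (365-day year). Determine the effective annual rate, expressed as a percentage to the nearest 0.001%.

13.994%

EAR = (1 + 0.131/365)^365 − 1.
= (1 + 0.000359)^365 − 1 = 1.139941 − 1 = 13.994%.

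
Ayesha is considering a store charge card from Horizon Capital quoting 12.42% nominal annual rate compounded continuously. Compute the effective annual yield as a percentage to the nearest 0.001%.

13.224%

With continuous compounding, EAR = e^0.1242 − 1.
e^0.1242 = 1.132242, so EAR = 0.132242 = 13.224%.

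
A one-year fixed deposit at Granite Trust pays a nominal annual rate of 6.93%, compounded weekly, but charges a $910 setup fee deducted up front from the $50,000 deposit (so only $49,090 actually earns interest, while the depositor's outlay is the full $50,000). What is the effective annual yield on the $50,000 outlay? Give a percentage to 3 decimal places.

5.220%

Value after one year: 49,090 × (1 + 0.0693/52)^52 = 49,090 × 1.071708 = $52,610.16.
Effective yield on the $50,000 outlay: 52,610.16 / 50,000 − 1 = 0.052203 = 5.220%.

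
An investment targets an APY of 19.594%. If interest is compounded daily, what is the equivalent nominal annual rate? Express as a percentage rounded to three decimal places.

17.898%

(1 + r/365)^365 − 1 = 0.19594, so 1 + r/365 = 1.19594^(1/365).
r/365 = 0.000490, so r = 0.178976 = 17.898%.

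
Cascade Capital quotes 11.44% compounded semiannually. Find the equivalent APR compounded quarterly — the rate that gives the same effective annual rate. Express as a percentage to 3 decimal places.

11.281%

EAR = (1 + 0.1144/2)^2 − 1 = 0.117672.
Solve (1 + r/4)^4 = 1.117672: r/4 = 1.117672^(1/4) − 1 = 0.028202, so r = 0.112809 = 11.281%.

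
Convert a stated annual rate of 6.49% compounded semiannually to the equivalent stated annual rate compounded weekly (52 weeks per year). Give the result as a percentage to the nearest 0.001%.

EAR = (1 + 0.0649/2)^2 − 1 = 0.065953.
Solve (1 + r/52)^52 = 1.065953: r/52 = 1.065953^(1/52) − 1 = 0.001229, so r = 0.063908 = 6.391%.

6.391%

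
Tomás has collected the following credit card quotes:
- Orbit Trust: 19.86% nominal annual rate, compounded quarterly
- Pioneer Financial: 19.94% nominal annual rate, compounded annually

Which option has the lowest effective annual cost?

Pioneer Financial

Orbit Trust: (1 + 0.1986/4)^4 − 1 = 21.389%
Pioneer Financial: compounded annually, EAR = 19.940%
The lowest effective annual rate is Pioneer Financial at 19.940%.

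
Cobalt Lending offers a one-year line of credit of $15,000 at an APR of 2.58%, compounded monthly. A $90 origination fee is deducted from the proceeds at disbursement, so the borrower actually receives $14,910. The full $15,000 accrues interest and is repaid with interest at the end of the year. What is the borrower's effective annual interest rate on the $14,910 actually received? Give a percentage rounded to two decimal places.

Amount owed after one year: 15,000 × (1 + 0.0258/12)^12 = 15,000 × 1.026107 = $15,391.61.
Effective rate on net proceeds: 15,391.61 / 14,910 − 1 = 0.032301 = 3.23%.

3.23%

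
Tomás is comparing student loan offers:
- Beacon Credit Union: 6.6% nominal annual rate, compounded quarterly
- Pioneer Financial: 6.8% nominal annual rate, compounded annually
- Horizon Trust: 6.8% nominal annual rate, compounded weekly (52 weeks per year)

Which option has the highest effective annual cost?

Beacon Credit Union: (1 + 0.066/4)^4 − 1 = 6.765%
Pioneer Financial: compounded annually, EAR = 6.800%
Horizon Trust: (1 + 0.068/52)^52 − 1 = 7.032%
The highest effective annual rate is Horizon Trust at 7.032%.

Horizon Trust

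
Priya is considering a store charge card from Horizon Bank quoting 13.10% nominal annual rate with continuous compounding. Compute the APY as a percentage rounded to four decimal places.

13.9968%

With continuous compounding, EAR = e^0.1310 − 1.
e^0.1310 = 1.139968, so EAR = 0.139968 = 13.9968%.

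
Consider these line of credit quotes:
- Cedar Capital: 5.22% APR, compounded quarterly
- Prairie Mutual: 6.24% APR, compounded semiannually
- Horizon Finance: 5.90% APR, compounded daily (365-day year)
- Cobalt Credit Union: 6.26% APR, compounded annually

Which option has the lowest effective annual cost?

Cedar Capital

Cedar Capital: (1 + 0.0522/4)^4 − 1 = 5.323%
Prairie Mutual: (1 + 0.0624/2)^2 − 1 = 6.337%
Horizon Finance: (1 + 0.0590/365)^365 − 1 = 6.077%
Cobalt Credit Union: compounded annually, EAR = 6.260%
The lowest effective annual rate is Cedar Capital at 5.323%.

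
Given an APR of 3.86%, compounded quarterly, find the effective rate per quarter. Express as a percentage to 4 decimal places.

With a nominal annual rate compounded quarterly, the periodic rate is the nominal rate divided by 4.
i = 0.0386 / 4 = 0.0096500 = 0.9650%.

0.9650%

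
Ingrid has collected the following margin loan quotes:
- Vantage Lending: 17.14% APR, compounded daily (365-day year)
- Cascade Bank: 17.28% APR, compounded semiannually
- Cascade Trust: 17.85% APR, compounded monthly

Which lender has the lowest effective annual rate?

Vantage Lending: (1 + 0.1714/365)^365 − 1 = 18.692%
Cascade Bank: (1 + 0.1728/2)^2 − 1 = 18.026%
Cascade Trust: (1 + 0.1785/12)^12 − 1 = 19.385%
The lowest effective annual rate is Cascade Bank at 18.026%.

Cascade Bank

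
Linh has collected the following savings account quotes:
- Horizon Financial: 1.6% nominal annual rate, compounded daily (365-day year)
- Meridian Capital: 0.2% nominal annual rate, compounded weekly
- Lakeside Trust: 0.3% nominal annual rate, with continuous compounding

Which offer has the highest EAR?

Horizon Financial: (1 + 0.016/365)^365 − 1 = 1.613%
Meridian Capital: (1 + 0.002/52)^52 − 1 = 0.200%
Lakeside Trust: e^0.003 − 1 = 0.300%
The highest effective annual rate is Horizon Financial at 1.613%.

Horizon Financial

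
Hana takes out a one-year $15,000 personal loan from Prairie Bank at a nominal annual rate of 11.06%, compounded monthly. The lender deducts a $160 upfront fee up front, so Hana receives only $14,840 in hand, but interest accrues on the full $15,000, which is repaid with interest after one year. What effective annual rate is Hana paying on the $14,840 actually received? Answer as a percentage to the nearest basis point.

12.84%

Amount owed after one year: 15,000 × (1 + 0.1106/12)^12 = 15,000 × 1.116382 = $16,745.74.
Effective rate on net proceeds: 16,745.74 / 14,840 − 1 = 0.128419 = 12.84%.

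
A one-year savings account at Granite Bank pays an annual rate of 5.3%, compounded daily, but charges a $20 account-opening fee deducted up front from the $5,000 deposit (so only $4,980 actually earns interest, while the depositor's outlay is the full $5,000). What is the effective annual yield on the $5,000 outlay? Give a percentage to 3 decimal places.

5.021%

Value after one year: 4,980 × (1 + 0.053/365)^365 = 4,980 × 1.054426 = $5,251.04.
Effective yield on the $5,000 outlay: 5,251.04 / 5,000 − 1 = 0.050208 = 5.021%.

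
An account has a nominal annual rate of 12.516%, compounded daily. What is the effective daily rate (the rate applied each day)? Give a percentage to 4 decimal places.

With a nominal annual rate compounded daily, the periodic rate is the nominal rate divided by 365.
i = 0.12516 / 365 = 0.0003429 = 0.0343%.

0.0343%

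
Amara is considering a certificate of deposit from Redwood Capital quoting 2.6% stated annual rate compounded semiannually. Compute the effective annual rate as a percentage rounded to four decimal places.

EAR = (1 + 0.026/2)^2 − 1.
= (1 + 0.013000)^2 − 1 = 1.026169 − 1 = 2.6169%.

2.6169%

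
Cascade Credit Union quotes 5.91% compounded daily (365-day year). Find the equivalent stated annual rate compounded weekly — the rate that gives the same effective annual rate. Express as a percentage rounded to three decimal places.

EAR = (1 + 0.0591/365)^365 − 1 = 0.060876.
Solve (1 + r/52)^52 = 1.060876: r/52 = 1.060876^(1/52) − 1 = 0.001137, so r = 0.059129 = 5.913%.

5.913%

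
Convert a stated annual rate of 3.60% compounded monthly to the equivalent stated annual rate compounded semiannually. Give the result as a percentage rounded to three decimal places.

EAR = (1 + 0.0360/12)^12 − 1 = 0.036600.
Solve (1 + r/2)^2 = 1.036600: r/2 = 1.036600^(1/2) − 1 = 0.018136, so r = 0.036271 = 3.627%.

3.627%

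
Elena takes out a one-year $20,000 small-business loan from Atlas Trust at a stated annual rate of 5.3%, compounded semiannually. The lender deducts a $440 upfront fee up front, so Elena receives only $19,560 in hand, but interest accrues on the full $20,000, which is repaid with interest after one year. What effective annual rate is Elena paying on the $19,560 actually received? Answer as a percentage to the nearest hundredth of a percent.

7.74%

Amount owed after one year: 20,000 × (1 + 0.053/2)^2 = 20,000 × 1.053702 = $21,074.04.
Effective rate on net proceeds: 21,074.04 / 19,560 − 1 = 0.077405 = 7.74%.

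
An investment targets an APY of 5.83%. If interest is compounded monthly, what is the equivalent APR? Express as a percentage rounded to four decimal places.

(1 + r/12)^12 − 1 = 0.0583, so 1 + r/12 = 1.0583^(1/12).
r/12 = 0.004733, so r = 0.056798 = 5.6798%.

5.6798%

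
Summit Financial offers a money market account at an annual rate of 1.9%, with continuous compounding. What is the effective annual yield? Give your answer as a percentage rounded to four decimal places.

1.9182%

With continuous compounding, EAR = e^0.019 − 1.
e^0.019 = 1.019182, so EAR = 0.019182 = 1.9182%.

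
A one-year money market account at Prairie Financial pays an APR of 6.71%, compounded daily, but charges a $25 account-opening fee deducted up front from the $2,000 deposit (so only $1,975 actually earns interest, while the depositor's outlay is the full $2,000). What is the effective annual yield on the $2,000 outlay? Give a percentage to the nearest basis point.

Value after one year: 1,975 × (1 + 0.0671/365)^365 = 1,975 × 1.069396 = $2,112.06.
Effective yield on the $2,000 outlay: 2,112.06 / 2,000 − 1 = 0.056028 = 5.60%.

5.60%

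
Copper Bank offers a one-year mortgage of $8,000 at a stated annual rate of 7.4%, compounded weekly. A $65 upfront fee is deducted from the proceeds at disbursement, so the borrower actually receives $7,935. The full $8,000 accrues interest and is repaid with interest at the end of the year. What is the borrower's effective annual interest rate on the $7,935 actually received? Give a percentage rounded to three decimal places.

Amount owed after one year: 8,000 × (1 + 0.074/52)^52 = 8,000 × 1.076750 = $8,614.00.
Effective rate on net proceeds: 8,614.00 / 7,935 − 1 = 0.085570 = 8.557%.

8.557%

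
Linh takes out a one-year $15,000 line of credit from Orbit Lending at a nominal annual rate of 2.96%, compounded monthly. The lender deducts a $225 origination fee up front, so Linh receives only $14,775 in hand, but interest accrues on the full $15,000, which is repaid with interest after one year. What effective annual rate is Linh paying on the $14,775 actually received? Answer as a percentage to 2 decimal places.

Amount owed after one year: 15,000 × (1 + 0.0296/12)^12 = 15,000 × 1.030005 = $15,450.07.
Effective rate on net proceeds: 15,450.07 / 14,775 − 1 = 0.045690 = 4.57%.

4.57%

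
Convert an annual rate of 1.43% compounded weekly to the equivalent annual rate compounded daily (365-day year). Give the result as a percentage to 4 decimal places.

1.4298%

EAR = (1 + 0.0143/52)^52 − 1 = 0.014401.
Solve (1 + r/365)^365 = 1.014401: r/365 = 1.014401^(1/365) − 1 = 0.000039, so r = 0.014298 = 1.4298%.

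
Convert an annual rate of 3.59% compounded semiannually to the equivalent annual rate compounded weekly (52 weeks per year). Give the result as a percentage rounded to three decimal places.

EAR = (1 + 0.0359/2)^2 − 1 = 0.036222.
Solve (1 + r/52)^52 = 1.036222: r/52 = 1.036222^(1/52) − 1 = 0.000684, so r = 0.035594 = 3.559%.

3.559%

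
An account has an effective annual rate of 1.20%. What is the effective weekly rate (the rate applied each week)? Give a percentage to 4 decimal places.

The per-week rate i satisfies (1 + i)^52 = 1 + 0.0120.
i = 1.0120^(1/52) − 1 = 0.0002294 = 0.0229%.

0.0229%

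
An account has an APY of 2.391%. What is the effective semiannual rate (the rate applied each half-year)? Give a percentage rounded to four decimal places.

The per-half-year rate i satisfies (1 + i)^2 = 1 + 0.02391.
i = 1.02391^(1/2) − 1 = 0.0118844 = 1.1884%.

1.1884%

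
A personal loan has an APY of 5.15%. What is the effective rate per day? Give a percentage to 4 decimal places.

The per-day rate i satisfies (1 + i)^365 = 1 + 0.0515.
i = 1.0515^(1/365) − 1 = 0.0001376 = 0.0138%.

0.0138%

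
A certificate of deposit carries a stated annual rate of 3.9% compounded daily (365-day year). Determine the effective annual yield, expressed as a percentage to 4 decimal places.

EAR = (1 + 0.039/365)^365 − 1.
= (1 + 0.000107)^365 − 1 = 1.039768 − 1 = 3.9768%.

3.9768%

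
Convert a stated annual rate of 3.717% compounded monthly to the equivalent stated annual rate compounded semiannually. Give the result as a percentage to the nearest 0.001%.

EAR = (1 + 0.03717/12)^12 − 1 = 0.037810.
Solve (1 + r/2)^2 = 1.037810: r/2 = 1.037810^(1/2) − 1 = 0.018730, so r = 0.037459 = 3.746%.

3.746%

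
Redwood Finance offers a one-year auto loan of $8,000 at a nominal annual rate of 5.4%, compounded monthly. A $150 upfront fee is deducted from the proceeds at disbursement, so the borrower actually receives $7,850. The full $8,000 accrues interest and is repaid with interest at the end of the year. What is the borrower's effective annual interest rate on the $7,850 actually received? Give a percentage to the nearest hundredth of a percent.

Amount owed after one year: 8,000 × (1 + 0.054/12)^12 = 8,000 × 1.055357 = $8,442.85.
Effective rate on net proceeds: 8,442.85 / 7,850 − 1 = 0.075523 = 7.55%.

7.55%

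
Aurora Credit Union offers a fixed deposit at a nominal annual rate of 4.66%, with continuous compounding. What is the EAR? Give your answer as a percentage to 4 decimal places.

4.7703%

With continuous compounding, EAR = e^0.0466 − 1.
e^0.0466 = 1.047703, so EAR = 0.047703 = 4.7703%.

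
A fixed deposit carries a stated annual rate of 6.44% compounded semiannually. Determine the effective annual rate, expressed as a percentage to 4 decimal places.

EAR = (1 + 0.0644/2)^2 − 1.
= (1 + 0.032200)^2 − 1 = 1.065437 − 1 = 6.5437%.

6.5437%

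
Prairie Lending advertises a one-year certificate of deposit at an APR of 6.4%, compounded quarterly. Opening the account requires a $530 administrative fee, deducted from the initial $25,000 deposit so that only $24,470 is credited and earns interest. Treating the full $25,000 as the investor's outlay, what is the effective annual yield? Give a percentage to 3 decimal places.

Value after one year: 24,470 × (1 + 0.064/4)^4 = 24,470 × 1.065552 = $26,074.07.
Effective yield on the $25,000 outlay: 26,074.07 / 25,000 − 1 = 0.042963 = 4.296%.

4.296%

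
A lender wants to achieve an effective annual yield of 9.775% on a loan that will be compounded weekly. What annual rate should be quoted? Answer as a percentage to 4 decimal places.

9.3346%

(1 + r/52)^52 − 1 = 0.09775, so 1 + r/52 = 1.09775^(1/52).
r/52 = 0.001795, so r = 0.093346 = 9.3346%.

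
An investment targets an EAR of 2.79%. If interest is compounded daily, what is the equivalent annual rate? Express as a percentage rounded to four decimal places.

2.7519%

(1 + r/365)^365 − 1 = 0.0279, so 1 + r/365 = 1.0279^(1/365).
r/365 = 0.000075, so r = 0.027519 = 2.7519%.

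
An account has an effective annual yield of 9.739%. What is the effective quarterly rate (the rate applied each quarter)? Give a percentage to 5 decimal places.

2.35057%

The per-quarter rate i satisfies (1 + i)^4 = 1 + 0.09739.
i = 1.09739^(1/4) − 1 = 0.0235057 = 2.35057%.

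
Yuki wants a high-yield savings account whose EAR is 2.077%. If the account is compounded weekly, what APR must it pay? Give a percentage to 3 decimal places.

(1 + r/52)^52 − 1 = 0.02077, so 1 + r/52 = 1.02077^(1/52).
r/52 = 0.000395, so r = 0.020561 = 2.056%.

2.056%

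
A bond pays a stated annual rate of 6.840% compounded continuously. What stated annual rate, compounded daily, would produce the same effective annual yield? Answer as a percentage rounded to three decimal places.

6.841%

EAR under continuous compounding: e^0.06840 − 1 = 0.070794.
Solve (1 + r/365)^365 = 1.070794: r/365 = 1.070794^(1/365) − 1 = 0.000187, so r = 0.068406 = 6.841%.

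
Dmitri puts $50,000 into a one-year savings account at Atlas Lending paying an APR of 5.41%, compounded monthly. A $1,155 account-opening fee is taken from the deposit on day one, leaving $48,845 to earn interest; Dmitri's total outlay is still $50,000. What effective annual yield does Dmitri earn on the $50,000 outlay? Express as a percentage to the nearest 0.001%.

3.108%

Value after one year: 48,845 × (1 + 0.0541/12)^12 = 48,845 × 1.055462 = $51,554.03.
Effective yield on the $50,000 outlay: 51,554.03 / 50,000 − 1 = 0.031081 = 3.108%.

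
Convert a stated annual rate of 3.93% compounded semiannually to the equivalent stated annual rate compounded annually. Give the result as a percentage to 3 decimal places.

3.969%

EAR = (1 + 0.0393/2)^2 − 1 = 0.039686.
Compounded annually, the equivalent nominal rate is the EAR itself: 3.969%.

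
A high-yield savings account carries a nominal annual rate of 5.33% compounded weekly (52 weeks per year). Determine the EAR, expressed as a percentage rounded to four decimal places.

5.4717%

EAR = (1 + 0.0533/52)^52 − 1.
= (1 + 0.001025)^52 − 1 = 1.054717 − 1 = 5.4717%.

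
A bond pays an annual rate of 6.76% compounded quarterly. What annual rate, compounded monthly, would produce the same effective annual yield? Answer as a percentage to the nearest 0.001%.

6.722%

EAR = (1 + 0.0676/4)^4 − 1 = 0.069333.
Solve (1 + r/12)^12 = 1.069333: r/12 = 1.069333^(1/12) − 1 = 0.005602, so r = 0.067223 = 6.722%.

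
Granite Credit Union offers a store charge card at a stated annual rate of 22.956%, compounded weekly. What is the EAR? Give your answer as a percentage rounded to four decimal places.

25.7411%

EAR = (1 + 0.22956/52)^52 − 1.
= (1 + 0.004415)^52 − 1 = 1.257411 − 1 = 25.7411%.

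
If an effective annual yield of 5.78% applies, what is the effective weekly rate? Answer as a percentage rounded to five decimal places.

The per-week rate i satisfies (1 + i)^52 = 1 + 0.0578.
i = 1.0578^(1/52) − 1 = 0.0010812 = 0.10812%.

0.10812%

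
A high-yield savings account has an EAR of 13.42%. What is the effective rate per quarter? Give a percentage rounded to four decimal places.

The per-quarter rate i satisfies (1 + i)^4 = 1 + 0.1342.
i = 1.1342^(1/4) − 1 = 0.0319827 = 3.1983%.

3.1983%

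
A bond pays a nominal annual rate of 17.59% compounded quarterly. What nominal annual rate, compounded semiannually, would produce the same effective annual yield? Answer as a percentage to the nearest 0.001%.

17.977%

EAR = (1 + 0.1759/4)^4 − 1 = 0.187847.
Solve (1 + r/2)^2 = 1.187847: r/2 = 1.187847^(1/2) − 1 = 0.089884, so r = 0.179768 = 17.977%.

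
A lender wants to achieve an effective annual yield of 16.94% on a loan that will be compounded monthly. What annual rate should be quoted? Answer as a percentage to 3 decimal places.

15.752%

(1 + r/12)^12 − 1 = 0.1694, so 1 + r/12 = 1.1694^(1/12).
r/12 = 0.013126, so r = 0.157516 = 15.752%.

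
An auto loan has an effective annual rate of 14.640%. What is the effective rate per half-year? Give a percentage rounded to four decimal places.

The per-half-year rate i satisfies (1 + i)^2 = 1 + 0.14640.
i = 1.14640^(1/2) − 1 = 0.0707007 = 7.0701%.

7.0701%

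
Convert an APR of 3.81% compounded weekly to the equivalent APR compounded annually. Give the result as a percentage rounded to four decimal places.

EAR = (1 + 0.0381/52)^52 − 1 = 0.038821.
Compounded annually, the equivalent nominal rate is the EAR itself: 3.8821%.

3.8821%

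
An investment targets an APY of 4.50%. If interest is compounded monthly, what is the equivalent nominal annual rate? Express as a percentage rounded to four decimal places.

4.4098%

(1 + r/12)^12 − 1 = 0.0450, so 1 + r/12 = 1.0450^(1/12).
r/12 = 0.003675, so r = 0.044098 = 4.4098%.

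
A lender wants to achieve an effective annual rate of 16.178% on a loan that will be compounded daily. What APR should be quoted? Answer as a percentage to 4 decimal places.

14.9984%

(1 + r/365)^365 − 1 = 0.16178, so 1 + r/365 = 1.16178^(1/365).
r/365 = 0.000411, so r = 0.149984 = 14.9984%.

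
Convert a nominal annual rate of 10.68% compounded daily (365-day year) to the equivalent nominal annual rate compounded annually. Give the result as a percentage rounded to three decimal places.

EAR = (1 + 0.1068/365)^365 − 1 = 0.112694.
Compounded annually, the equivalent nominal rate is the EAR itself: 11.269%.

11.269%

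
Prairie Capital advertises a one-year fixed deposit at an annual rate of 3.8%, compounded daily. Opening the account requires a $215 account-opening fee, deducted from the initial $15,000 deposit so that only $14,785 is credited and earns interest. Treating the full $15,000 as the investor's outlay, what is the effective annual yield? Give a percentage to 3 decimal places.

2.384%

Value after one year: 14,785 × (1 + 0.038/365)^365 = 14,785 × 1.038729 = $15,357.61.
Effective yield on the $15,000 outlay: 15,357.61 / 15,000 − 1 = 0.023841 = 2.384%.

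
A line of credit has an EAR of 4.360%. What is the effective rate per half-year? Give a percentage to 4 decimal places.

The per-half-year rate i satisfies (1 + i)^2 = 1 + 0.04360.
i = 1.04360^(1/2) − 1 = 0.0215674 = 2.1567%.

2.1567%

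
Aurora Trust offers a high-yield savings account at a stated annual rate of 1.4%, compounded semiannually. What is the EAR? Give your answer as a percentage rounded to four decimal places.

1.4049%

EAR = (1 + 0.014/2)^2 − 1.
= (1 + 0.007000)^2 − 1 = 1.014049 − 1 = 1.4049%.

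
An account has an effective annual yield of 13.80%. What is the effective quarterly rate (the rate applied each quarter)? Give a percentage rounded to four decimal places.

3.2846%

The per-quarter rate i satisfies (1 + i)^4 = 1 + 0.1380.
i = 1.1380^(1/4) − 1 = 0.0328460 = 3.2846%.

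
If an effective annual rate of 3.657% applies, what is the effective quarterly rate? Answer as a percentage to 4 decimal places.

The per-quarter rate i satisfies (1 + i)^4 = 1 + 0.03657.
i = 1.03657^(1/4) − 1 = 0.0090197 = 0.9020%.

0.9020%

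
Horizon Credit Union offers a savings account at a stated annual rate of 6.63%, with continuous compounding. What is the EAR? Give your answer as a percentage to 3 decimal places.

With continuous compounding, EAR = e^0.0663 − 1.
e^0.0663 = 1.068547, so EAR = 0.068547 = 6.855%.

6.855%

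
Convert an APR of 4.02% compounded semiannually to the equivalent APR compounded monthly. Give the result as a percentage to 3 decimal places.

EAR = (1 + 0.0402/2)^2 − 1 = 0.040604.
Solve (1 + r/12)^12 = 1.040604: r/12 = 1.040604^(1/12) − 1 = 0.003322, so r = 0.039867 = 3.987%.

3.987%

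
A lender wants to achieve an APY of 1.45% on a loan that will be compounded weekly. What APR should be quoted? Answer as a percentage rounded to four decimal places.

(1 + r/52)^52 − 1 = 0.0145, so 1 + r/52 = 1.0145^(1/52).
r/52 = 0.000277, so r = 0.014398 = 1.4398%.

1.4398%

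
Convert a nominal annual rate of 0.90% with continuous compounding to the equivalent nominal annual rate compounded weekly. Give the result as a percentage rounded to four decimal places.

0.9001%

EAR under continuous compounding: e^0.0090 − 1 = 0.009041.
Solve (1 + r/52)^52 = 1.009041: r/52 = 1.009041^(1/52) − 1 = 0.000173, so r = 0.009001 = 0.9001%.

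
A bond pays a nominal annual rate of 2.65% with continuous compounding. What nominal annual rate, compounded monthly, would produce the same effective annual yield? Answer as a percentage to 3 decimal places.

EAR under continuous compounding: e^0.0265 − 1 = 0.026854.
Solve (1 + r/12)^12 = 1.026854: r/12 = 1.026854^(1/12) − 1 = 0.002211, so r = 0.026529 = 2.653%.

2.653%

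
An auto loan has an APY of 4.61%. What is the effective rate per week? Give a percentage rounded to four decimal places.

0.0867%

The per-week rate i satisfies (1 + i)^52 = 1 + 0.0461.
i = 1.0461^(1/52) − 1 = 0.0008671 = 0.0867%.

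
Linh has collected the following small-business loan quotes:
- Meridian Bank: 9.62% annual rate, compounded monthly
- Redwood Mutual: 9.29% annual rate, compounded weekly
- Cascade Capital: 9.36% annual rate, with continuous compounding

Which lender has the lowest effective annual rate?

Redwood Mutual

Meridian Bank: (1 + 0.0962/12)^12 − 1 = 10.056%
Redwood Mutual: (1 + 0.0929/52)^52 − 1 = 9.726%
Cascade Capital: e^0.0936 − 1 = 9.812%
The lowest effective annual rate is Redwood Mutual at 9.726%.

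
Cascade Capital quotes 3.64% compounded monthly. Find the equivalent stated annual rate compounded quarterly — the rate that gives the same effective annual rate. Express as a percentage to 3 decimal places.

3.651%

EAR = (1 + 0.0364/12)^12 − 1 = 0.037013.
Solve (1 + r/4)^4 = 1.037013: r/4 = 1.037013^(1/4) − 1 = 0.009128, so r = 0.036511 = 3.651%.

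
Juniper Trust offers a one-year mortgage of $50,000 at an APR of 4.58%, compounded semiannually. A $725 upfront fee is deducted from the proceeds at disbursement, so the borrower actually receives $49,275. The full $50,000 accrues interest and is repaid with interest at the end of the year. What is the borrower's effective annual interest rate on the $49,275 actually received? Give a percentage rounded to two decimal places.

6.17%

Amount owed after one year: 50,000 × (1 + 0.0458/2)^2 = 50,000 × 1.046324 = $52,316.22.
Effective rate on net proceeds: 52,316.22 / 49,275 − 1 = 0.061719 = 6.17%.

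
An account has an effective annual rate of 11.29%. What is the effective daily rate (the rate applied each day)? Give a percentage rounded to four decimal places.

0.0293%

The per-day rate i satisfies (1 + i)^365 = 1 + 0.1129.
i = 1.1129^(1/365) − 1 = 0.0002931 = 0.0293%.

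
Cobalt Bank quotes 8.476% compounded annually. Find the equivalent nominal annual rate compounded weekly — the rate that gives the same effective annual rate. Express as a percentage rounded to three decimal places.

8.142%

Compounded annually, EAR = nominal = 0.084760.
Solve (1 + r/52)^52 = 1.084760: r/52 = 1.084760^(1/52) − 1 = 0.001566, so r = 0.081422 = 8.142%.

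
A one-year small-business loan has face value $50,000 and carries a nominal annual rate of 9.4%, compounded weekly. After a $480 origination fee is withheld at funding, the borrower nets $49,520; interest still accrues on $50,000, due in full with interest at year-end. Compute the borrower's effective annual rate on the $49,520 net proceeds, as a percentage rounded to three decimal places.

Amount owed after one year: 50,000 × (1 + 0.094/52)^52 = 50,000 × 1.098467 = $54,923.33.
Effective rate on net proceeds: 54,923.33 / 49,520 − 1 = 0.109114 = 10.911%.

10.911%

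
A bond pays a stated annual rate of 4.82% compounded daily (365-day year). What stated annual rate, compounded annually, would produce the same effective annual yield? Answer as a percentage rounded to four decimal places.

EAR = (1 + 0.0482/365)^365 − 1 = 0.049377.
Compounded annually, the equivalent nominal rate is the EAR itself: 4.9377%.

4.9377%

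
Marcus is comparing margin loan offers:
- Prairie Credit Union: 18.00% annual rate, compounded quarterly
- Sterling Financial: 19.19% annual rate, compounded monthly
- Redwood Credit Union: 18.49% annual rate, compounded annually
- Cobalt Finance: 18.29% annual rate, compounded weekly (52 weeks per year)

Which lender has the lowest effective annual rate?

Redwood Credit Union

Prairie Credit Union: (1 + 0.1800/4)^4 − 1 = 19.252%
Sterling Financial: (1 + 0.1919/12)^12 − 1 = 20.971%
Redwood Credit Union: compounded annually, EAR = 18.490%
Cobalt Finance: (1 + 0.1829/52)^52 − 1 = 20.031%
The lowest effective annual rate is Redwood Credit Union at 18.490%.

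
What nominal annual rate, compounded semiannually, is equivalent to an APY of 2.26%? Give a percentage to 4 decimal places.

2.2474%

(1 + r/2)^2 − 1 = 0.0226, so 1 + r/2 = 1.0226^(1/2).
r/2 = 0.011237, so r = 0.022474 = 2.2474%.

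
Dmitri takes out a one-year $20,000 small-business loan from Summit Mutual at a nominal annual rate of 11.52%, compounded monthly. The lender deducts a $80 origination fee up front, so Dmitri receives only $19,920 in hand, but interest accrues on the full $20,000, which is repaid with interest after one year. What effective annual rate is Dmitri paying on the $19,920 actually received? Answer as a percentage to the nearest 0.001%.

Amount owed after one year: 20,000 × (1 + 0.1152/12)^12 = 20,000 × 1.121481 = $22,429.63.
Effective rate on net proceeds: 22,429.63 / 19,920 − 1 = 0.125985 = 12.599%.

12.599%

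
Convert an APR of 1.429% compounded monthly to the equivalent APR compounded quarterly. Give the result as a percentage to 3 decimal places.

EAR = (1 + 0.01429/12)^12 − 1 = 0.014384.
Solve (1 + r/4)^4 = 1.014384: r/4 = 1.014384^(1/4) − 1 = 0.003577, so r = 0.014307 = 1.431%.

1.431%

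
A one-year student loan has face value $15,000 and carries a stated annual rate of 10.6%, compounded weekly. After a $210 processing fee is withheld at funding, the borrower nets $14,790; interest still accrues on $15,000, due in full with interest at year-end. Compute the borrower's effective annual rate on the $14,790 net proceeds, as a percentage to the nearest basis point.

Amount owed after one year: 15,000 × (1 + 0.106/52)^52 = 15,000 × 1.111702 = $16,675.53.
Effective rate on net proceeds: 16,675.53 / 14,790 − 1 = 0.127487 = 12.75%.

12.75%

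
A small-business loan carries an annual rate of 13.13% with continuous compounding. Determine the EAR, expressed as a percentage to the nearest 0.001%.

14.031%

With continuous compounding, EAR = e^0.1313 − 1.
e^0.1313 = 1.140310, so EAR = 0.140310 = 14.031%.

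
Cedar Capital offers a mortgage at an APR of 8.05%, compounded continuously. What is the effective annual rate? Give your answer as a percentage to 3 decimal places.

8.383%

With continuous compounding, EAR = e^0.0805 − 1.
e^0.0805 = 1.083829, so EAR = 0.083829 = 8.383%.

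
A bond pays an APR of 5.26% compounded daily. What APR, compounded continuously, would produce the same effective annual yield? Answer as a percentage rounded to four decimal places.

5.2596%

EAR = (1 + 0.0526/365)^365 − 1 = 0.054004.
Equivalent continuous rate: r = ln(1 + 0.054004) = 0.052596 = 5.2596%.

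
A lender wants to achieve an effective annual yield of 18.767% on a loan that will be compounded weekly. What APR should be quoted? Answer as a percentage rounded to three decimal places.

17.228%

(1 + r/52)^52 − 1 = 0.18767, so 1 + r/52 = 1.18767^(1/52).
r/52 = 0.003313, so r = 0.172278 = 17.228%.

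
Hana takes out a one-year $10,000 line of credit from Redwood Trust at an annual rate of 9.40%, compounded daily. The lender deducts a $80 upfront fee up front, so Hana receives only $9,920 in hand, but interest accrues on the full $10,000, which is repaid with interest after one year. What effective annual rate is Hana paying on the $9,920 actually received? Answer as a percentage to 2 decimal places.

Amount owed after one year: 10,000 × (1 + 0.0940/365)^365 = 10,000 × 1.098546 = $10,985.46.
Effective rate on net proceeds: 10,985.46 / 9,920 − 1 = 0.107406 = 10.74%.

10.74%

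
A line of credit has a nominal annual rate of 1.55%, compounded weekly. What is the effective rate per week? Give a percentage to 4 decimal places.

With a nominal annual rate compounded weekly, the periodic rate is the nominal rate divided by 52.
i = 0.0155 / 52 = 0.0002981 = 0.0298%.

0.0298%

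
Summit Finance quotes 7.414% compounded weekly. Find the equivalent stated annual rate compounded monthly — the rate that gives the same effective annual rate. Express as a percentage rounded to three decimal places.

EAR = (1 + 0.07414/52)^52 − 1 = 0.076901.
Solve (1 + r/12)^12 = 1.076901: r/12 = 1.076901^(1/12) − 1 = 0.006193, so r = 0.074316 = 7.432%.

7.432%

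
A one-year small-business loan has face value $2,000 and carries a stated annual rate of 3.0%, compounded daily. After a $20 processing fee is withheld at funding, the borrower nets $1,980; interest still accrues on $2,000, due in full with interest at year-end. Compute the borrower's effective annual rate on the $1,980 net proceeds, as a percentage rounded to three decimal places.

4.086%

Amount owed after one year: 2,000 × (1 + 0.030/365)^365 = 2,000 × 1.030453 = $2,060.91.
Effective rate on net proceeds: 2,060.91 / 1,980 − 1 = 0.040862 = 4.086%.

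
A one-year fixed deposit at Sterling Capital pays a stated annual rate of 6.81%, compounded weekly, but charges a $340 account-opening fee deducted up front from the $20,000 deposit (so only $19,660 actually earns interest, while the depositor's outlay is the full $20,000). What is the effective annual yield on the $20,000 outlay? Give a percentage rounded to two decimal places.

5.22%

Value after one year: 19,660 × (1 + 0.0681/52)^52 = 19,660 × 1.070425 = $21,044.55.
Effective yield on the $20,000 outlay: 21,044.55 / 20,000 − 1 = 0.052227 = 5.22%.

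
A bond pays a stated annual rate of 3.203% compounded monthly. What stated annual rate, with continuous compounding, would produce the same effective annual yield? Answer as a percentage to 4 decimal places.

3.1987%

EAR = (1 + 0.03203/12)^12 − 1 = 0.032504.
Equivalent continuous rate: r = ln(1 + 0.032504) = 0.031987 = 3.1987%.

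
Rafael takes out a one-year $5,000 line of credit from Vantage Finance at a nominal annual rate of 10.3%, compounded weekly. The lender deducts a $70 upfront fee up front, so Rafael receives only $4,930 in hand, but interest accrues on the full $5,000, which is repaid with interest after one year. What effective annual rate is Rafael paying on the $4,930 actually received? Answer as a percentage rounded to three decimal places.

Amount owed after one year: 5,000 × (1 + 0.103/52)^52 = 5,000 × 1.108378 = $5,541.89.
Effective rate on net proceeds: 5,541.89 / 4,930 − 1 = 0.124116 = 12.412%.

12.412%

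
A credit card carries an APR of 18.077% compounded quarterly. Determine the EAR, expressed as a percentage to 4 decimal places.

19.3398%

EAR = (1 + 0.18077/4)^4 − 1.
= (1 + 0.045193)^4 − 1 = 1.193398 − 1 = 19.3398%.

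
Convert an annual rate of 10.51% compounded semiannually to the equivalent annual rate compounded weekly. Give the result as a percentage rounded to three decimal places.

10.253%

EAR = (1 + 0.1051/2)^2 − 1 = 0.107862.
Solve (1 + r/52)^52 = 1.107862: r/52 = 1.107862^(1/52) − 1 = 0.001972, so r = 0.102533 = 10.253%.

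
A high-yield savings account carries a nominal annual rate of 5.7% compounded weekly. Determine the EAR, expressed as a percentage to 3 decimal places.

5.862%

EAR = (1 + 0.057/52)^52 − 1.
= 1.058623 − 1 = 5.862%.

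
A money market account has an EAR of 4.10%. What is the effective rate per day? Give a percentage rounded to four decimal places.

The per-day rate i satisfies (1 + i)^365 = 1 + 0.0410.
i = 1.0410^(1/365) − 1 = 0.0001101 = 0.0110%.

0.0110%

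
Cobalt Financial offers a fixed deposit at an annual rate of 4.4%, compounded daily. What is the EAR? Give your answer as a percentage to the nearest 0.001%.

4.498%

EAR = (1 + 0.044/365)^365 − 1.
= 1.044980 − 1 = 4.498%.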